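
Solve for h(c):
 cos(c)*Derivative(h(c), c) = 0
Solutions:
 h(c) = C1


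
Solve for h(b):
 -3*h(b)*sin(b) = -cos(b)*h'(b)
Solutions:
 h(b) = C1/cos(b)^3


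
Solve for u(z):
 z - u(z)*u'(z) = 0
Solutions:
 u(z) = -sqrt(C1 + z^2)
 u(z) = sqrt(C1 + z^2)


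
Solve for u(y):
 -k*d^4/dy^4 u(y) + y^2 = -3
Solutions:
 u(y) = C1 + C2*y + C3*y^2 + C4*y^3 + y^6/(360*k) + y^4/(8*k)


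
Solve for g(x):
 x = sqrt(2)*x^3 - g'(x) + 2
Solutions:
 g(x) = C1 + sqrt(2)*x^4/4 - x^2/2 + 2*x


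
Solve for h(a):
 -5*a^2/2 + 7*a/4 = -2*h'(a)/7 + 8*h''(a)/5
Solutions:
 h(a) = C1 + C2*exp(5*a/28) + 35*a^3/12 + 735*a^2/16 + 1029*a/2


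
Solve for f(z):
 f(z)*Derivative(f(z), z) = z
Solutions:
 f(z) = -sqrt(C1 + z^2)
 f(z) = sqrt(C1 + z^2)


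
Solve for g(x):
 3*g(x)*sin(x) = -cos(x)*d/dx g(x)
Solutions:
 g(x) = C1*cos(x)^3


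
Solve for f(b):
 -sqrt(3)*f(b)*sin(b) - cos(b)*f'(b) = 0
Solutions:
 f(b) = C1*cos(b)^(sqrt(3))


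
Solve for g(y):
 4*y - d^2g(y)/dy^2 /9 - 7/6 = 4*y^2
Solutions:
 g(y) = C1 + C2*y - 3*y^4 + 6*y^3 - 21*y^2/4


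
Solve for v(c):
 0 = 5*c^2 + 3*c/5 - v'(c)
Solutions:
 v(c) = C1 + 5*c^3/3 + 3*c^2/10


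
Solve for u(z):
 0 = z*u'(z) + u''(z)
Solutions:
 u(z) = C1 + C2*erf(sqrt(2)*z/2)


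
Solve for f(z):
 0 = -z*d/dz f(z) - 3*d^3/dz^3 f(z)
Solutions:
 f(z) = C1 + Integral(C2*airyai(-3^(2/3)*z/3) + C3*airybi(-3^(2/3)*z/3), z)


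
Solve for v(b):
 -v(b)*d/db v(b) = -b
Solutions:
 v(b) = -sqrt(C1 + b^2)
 v(b) = sqrt(C1 + b^2)


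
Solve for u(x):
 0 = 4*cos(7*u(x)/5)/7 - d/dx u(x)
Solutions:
 -4*x/7 - 5*log(sin(7*u(x)/5) - 1)/14 + 5*log(sin(7*u(x)/5) + 1)/14 = C1


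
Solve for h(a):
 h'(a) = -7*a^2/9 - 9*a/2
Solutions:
 h(a) = C1 - 7*a^3/27 - 9*a^2/4


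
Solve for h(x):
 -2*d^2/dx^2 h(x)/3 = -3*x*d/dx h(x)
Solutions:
 h(x) = C1 + C2*erfi(3*x/2)


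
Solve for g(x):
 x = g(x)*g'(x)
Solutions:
 g(x) = -sqrt(C1 + x^2)
 g(x) = sqrt(C1 + x^2)


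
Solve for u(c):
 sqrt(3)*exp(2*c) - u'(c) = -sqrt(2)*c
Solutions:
 u(c) = C1 + sqrt(2)*c^2/2 + sqrt(3)*exp(2*c)/2


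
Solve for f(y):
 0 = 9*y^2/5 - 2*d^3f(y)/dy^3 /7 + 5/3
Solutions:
 f(y) = C1 + C2*y + C3*y^2 + 21*y^5/200 + 35*y^3/36


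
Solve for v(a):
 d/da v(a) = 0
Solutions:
 v(a) = C1


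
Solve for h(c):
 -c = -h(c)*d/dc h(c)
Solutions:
 h(c) = -sqrt(C1 + c^2)
 h(c) = sqrt(C1 + c^2)


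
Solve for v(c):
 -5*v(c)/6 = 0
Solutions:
 v(c) = 0


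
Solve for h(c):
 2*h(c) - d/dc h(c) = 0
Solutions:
 h(c) = C1*exp(2*c)


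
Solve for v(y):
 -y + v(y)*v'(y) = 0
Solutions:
 v(y) = -sqrt(C1 + y^2)
 v(y) = sqrt(C1 + y^2)


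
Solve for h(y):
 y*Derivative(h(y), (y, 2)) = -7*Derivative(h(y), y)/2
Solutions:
 h(y) = C1 + C2/y^(5/2)


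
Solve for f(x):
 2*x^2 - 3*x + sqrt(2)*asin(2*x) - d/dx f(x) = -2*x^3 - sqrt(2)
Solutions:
 f(x) = C1 + x^4/2 + 2*x^3/3 - 3*x^2/2 + sqrt(2)*x + sqrt(2)*(x*asin(2*x) + sqrt(1 - 4*x^2)/2)


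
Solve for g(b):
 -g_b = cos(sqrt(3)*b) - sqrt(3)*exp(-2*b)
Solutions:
 g(b) = C1 - sqrt(3)*sin(sqrt(3)*b)/3 - sqrt(3)*exp(-2*b)/2


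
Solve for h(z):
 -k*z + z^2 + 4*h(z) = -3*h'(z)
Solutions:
 h(z) = C1*exp(-4*z/3) + k*z/4 - 3*k/16 - z^2/4 + 3*z/8 - 9/32


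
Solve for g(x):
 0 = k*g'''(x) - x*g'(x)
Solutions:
 g(x) = C1 + Integral(C2*airyai(x*(1/k)^(1/3)) + C3*airybi(x*(1/k)^(1/3)), x)


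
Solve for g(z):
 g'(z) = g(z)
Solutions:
 g(z) = C1*exp(z)


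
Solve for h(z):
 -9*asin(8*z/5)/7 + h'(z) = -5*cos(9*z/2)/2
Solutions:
 h(z) = C1 + 9*z*asin(8*z/5)/7 + 9*sqrt(25 - 64*z^2)/56 - 5*sin(9*z/2)/9


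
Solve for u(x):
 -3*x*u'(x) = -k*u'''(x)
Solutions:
 u(x) = C1 + Integral(C2*airyai(3^(1/3)*x*(1/k)^(1/3)) + C3*airybi(3^(1/3)*x*(1/k)^(1/3)), x)


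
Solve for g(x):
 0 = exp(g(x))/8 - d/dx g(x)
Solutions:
 g(x) = log(-1/(C1 + x)) + 3*log(2)


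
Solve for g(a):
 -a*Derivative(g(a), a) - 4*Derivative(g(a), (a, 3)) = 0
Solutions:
 g(a) = C1 + Integral(C2*airyai(-2^(1/3)*a/2) + C3*airybi(-2^(1/3)*a/2), a)


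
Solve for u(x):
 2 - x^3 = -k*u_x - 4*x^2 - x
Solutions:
 u(x) = C1 + x^4/(4*k) - 4*x^3/(3*k) - x^2/(2*k) - 2*x/k


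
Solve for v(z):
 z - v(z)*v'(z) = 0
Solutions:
 v(z) = -sqrt(C1 + z^2)
 v(z) = sqrt(C1 + z^2)


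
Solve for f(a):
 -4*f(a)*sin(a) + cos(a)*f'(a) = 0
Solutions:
 f(a) = C1/cos(a)^4


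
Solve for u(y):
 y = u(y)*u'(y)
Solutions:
 u(y) = -sqrt(C1 + y^2)
 u(y) = sqrt(C1 + y^2)


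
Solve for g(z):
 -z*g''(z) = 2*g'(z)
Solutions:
 g(z) = C1 + C2/z


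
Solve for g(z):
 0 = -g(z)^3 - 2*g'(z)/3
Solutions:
 g(z) = -sqrt(-1/(C1 - 3*z))
 g(z) = sqrt(-1/(C1 - 3*z))


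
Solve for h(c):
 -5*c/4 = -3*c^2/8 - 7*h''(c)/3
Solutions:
 h(c) = C1 + C2*c - 3*c^4/224 + 5*c^3/56


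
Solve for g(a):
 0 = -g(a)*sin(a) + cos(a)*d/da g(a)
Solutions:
 g(a) = C1/cos(a)


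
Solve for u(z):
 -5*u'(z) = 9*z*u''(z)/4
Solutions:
 u(z) = C1 + C2/z^(11/9)


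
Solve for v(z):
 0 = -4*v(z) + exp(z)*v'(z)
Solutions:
 v(z) = C1*exp(-4*exp(-z))


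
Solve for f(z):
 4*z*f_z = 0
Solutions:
 f(z) = C1


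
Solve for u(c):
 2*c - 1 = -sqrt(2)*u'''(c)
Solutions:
 u(c) = C1 + C2*c + C3*c^2 - sqrt(2)*c^4/24 + sqrt(2)*c^3/12


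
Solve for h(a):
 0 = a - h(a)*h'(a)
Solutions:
 h(a) = -sqrt(C1 + a^2)
 h(a) = sqrt(C1 + a^2)


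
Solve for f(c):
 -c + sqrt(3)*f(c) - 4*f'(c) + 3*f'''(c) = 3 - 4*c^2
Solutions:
 f(c) = C1*exp(sqrt(3)*c/3) + C2*exp(c*(-sqrt(3) + sqrt(39))/6) + C3*exp(-c*(sqrt(3) + sqrt(39))/6) - 4*sqrt(3)*c^2/3 - 32*c/3 + sqrt(3)*c/3 - 119*sqrt(3)/9 + 4/3


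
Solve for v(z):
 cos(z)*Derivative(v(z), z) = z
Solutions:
 v(z) = C1 + Integral(z/cos(z), z)


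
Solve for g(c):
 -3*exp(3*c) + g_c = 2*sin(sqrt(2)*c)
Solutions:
 g(c) = C1 + exp(3*c) - sqrt(2)*cos(sqrt(2)*c)


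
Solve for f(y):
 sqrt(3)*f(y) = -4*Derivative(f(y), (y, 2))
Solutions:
 f(y) = C1*sin(3^(1/4)*y/2) + C2*cos(3^(1/4)*y/2)


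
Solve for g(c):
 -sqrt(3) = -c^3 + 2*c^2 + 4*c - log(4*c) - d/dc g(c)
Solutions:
 g(c) = C1 - c^4/4 + 2*c^3/3 + 2*c^2 - c*log(c) - c*log(4) + c + sqrt(3)*c


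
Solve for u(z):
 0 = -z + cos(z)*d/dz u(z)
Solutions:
 u(z) = C1 + Integral(z/cos(z), z)


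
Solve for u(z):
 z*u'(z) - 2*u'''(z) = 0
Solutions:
 u(z) = C1 + Integral(C2*airyai(2^(2/3)*z/2) + C3*airybi(2^(2/3)*z/2), z)


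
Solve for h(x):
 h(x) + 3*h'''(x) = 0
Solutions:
 h(x) = C3*exp(-3^(2/3)*x/3) + (C1*sin(3^(1/6)*x/2) + C2*cos(3^(1/6)*x/2))*exp(3^(2/3)*x/6)


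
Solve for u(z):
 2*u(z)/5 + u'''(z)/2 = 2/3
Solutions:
 u(z) = C3*exp(-10^(2/3)*z/5) + (C1*sin(10^(2/3)*sqrt(3)*z/10) + C2*cos(10^(2/3)*sqrt(3)*z/10))*exp(10^(2/3)*z/10) + 5/3


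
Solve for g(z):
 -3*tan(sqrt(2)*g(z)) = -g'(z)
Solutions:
 g(z) = sqrt(2)*(pi - asin(C1*exp(3*sqrt(2)*z)))/2
 g(z) = sqrt(2)*asin(C1*exp(3*sqrt(2)*z))/2


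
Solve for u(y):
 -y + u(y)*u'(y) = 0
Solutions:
 u(y) = -sqrt(C1 + y^2)
 u(y) = sqrt(C1 + y^2)


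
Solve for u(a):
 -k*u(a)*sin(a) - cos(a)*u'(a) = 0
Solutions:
 u(a) = C1*exp(k*log(cos(a)))


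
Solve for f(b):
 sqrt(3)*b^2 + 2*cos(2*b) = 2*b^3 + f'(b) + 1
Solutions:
 f(b) = C1 - b^4/2 + sqrt(3)*b^3/3 - b + sin(2*b)


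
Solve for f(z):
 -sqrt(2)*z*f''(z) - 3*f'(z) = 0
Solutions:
 f(z) = C1 + C2*z^(1 - 3*sqrt(2)/2)


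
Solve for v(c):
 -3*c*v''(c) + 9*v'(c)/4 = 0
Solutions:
 v(c) = C1 + C2*c^(7/4)


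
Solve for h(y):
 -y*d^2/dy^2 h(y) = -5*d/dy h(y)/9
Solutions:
 h(y) = C1 + C2*y^(14/9)


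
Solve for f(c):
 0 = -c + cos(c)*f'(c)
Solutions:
 f(c) = C1 + Integral(c/cos(c), c)


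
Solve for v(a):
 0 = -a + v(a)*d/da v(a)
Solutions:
 v(a) = -sqrt(C1 + a^2)
 v(a) = sqrt(C1 + a^2)


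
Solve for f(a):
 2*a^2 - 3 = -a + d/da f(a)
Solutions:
 f(a) = C1 + 2*a^3/3 + a^2/2 - 3*a


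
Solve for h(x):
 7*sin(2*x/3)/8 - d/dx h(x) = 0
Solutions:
 h(x) = C1 - 21*cos(2*x/3)/16


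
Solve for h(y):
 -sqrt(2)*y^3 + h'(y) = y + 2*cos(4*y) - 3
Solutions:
 h(y) = C1 + sqrt(2)*y^4/4 + y^2/2 - 3*y + sin(4*y)/2


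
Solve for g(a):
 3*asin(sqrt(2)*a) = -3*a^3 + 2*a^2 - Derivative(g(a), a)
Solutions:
 g(a) = C1 - 3*a^4/4 + 2*a^3/3 - 3*a*asin(sqrt(2)*a) - 3*sqrt(2)*sqrt(1 - 2*a^2)/2


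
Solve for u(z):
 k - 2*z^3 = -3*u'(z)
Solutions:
 u(z) = C1 - k*z/3 + z^4/6


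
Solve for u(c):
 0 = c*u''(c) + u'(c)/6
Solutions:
 u(c) = C1 + C2*c^(5/6)


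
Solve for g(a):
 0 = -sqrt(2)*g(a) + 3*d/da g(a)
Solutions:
 g(a) = C1*exp(sqrt(2)*a/3)


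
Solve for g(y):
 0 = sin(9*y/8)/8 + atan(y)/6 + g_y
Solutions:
 g(y) = C1 - y*atan(y)/6 + log(y^2 + 1)/12 + cos(9*y/8)/9


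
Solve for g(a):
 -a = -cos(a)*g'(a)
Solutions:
 g(a) = C1 + Integral(a/cos(a), a)


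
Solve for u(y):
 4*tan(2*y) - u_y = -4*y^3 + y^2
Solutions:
 u(y) = C1 + y^4 - y^3/3 - 2*log(cos(2*y))


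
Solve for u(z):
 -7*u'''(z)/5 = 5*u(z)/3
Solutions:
 u(z) = C3*exp(-105^(2/3)*z/21) + (C1*sin(3^(1/6)*35^(2/3)*z/14) + C2*cos(3^(1/6)*35^(2/3)*z/14))*exp(105^(2/3)*z/42)


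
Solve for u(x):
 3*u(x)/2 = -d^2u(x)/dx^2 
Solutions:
 u(x) = C1*sin(sqrt(6)*x/2) + C2*cos(sqrt(6)*x/2)


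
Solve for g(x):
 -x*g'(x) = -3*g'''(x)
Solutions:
 g(x) = C1 + Integral(C2*airyai(3^(2/3)*x/3) + C3*airybi(3^(2/3)*x/3), x)


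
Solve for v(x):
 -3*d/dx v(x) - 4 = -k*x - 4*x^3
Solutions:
 v(x) = C1 + k*x^2/6 + x^4/3 - 4*x/3


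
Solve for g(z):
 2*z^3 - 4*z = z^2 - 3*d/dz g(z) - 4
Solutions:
 g(z) = C1 - z^4/6 + z^3/9 + 2*z^2/3 - 4*z/3


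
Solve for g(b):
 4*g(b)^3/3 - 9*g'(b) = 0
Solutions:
 g(b) = -3*sqrt(6)*sqrt(-1/(C1 + 4*b))/2
 g(b) = 3*sqrt(6)*sqrt(-1/(C1 + 4*b))/2


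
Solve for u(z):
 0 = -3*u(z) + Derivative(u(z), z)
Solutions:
 u(z) = C1*exp(3*z)


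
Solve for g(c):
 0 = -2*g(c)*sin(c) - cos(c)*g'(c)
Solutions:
 g(c) = C1*cos(c)^2


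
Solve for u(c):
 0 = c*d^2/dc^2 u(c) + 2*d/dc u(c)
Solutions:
 u(c) = C1 + C2/c


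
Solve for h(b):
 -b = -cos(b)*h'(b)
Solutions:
 h(b) = C1 + Integral(b/cos(b), b)


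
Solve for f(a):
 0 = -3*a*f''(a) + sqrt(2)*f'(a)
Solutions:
 f(a) = C1 + C2*a^(sqrt(2)/3 + 1)


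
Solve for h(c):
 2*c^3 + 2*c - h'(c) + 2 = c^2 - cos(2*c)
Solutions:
 h(c) = C1 + c^4/2 - c^3/3 + c^2 + 2*c + sin(2*c)/2


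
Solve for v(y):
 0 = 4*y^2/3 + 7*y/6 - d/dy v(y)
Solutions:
 v(y) = C1 + 4*y^3/9 + 7*y^2/12


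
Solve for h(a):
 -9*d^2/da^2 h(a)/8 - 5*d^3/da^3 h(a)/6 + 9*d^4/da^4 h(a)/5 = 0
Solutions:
 h(a) = C1 + C2*a + C3*exp(a*(25 - sqrt(7915))/108) + C4*exp(a*(25 + sqrt(7915))/108)


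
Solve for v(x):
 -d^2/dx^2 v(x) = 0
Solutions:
 v(x) = C1 + C2*x


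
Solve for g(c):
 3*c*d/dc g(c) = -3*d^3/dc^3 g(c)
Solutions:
 g(c) = C1 + Integral(C2*airyai(-c) + C3*airybi(-c), c)


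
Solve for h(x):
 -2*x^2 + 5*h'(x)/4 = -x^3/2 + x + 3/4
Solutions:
 h(x) = C1 - x^4/10 + 8*x^3/15 + 2*x^2/5 + 3*x/5


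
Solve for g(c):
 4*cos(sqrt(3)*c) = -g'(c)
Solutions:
 g(c) = C1 - 4*sqrt(3)*sin(sqrt(3)*c)/3


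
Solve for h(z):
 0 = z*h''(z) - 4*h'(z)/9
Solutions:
 h(z) = C1 + C2*z^(13/9)


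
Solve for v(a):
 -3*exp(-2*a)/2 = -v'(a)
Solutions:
 v(a) = C1 - 3*exp(-2*a)/4


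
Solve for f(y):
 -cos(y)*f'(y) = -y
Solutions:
 f(y) = C1 + Integral(y/cos(y), y)


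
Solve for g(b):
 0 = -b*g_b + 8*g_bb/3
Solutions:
 g(b) = C1 + C2*erfi(sqrt(3)*b/4)


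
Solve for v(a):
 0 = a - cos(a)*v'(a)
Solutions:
 v(a) = C1 + Integral(a/cos(a), a)


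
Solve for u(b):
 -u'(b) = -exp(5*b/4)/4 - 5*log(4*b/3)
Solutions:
 u(b) = C1 + 5*b*log(b) + 5*b*(-log(3) - 1 + 2*log(2)) + exp(5*b/4)/5


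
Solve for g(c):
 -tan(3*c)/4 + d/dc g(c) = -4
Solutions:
 g(c) = C1 - 4*c - log(cos(3*c))/12


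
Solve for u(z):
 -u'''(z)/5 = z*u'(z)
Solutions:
 u(z) = C1 + Integral(C2*airyai(-5^(1/3)*z) + C3*airybi(-5^(1/3)*z), z)


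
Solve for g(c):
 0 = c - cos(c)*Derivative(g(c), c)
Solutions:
 g(c) = C1 + Integral(c/cos(c), c)


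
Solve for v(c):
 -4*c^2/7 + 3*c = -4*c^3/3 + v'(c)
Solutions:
 v(c) = C1 + c^4/3 - 4*c^3/21 + 3*c^2/2


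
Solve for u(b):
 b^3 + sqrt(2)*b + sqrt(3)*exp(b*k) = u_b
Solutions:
 u(b) = C1 + b^4/4 + sqrt(2)*b^2/2 + sqrt(3)*exp(b*k)/k


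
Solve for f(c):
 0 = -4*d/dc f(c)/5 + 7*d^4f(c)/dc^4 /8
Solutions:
 f(c) = C1 + C4*exp(2*70^(2/3)*c/35) + (C2*sin(sqrt(3)*70^(2/3)*c/35) + C3*cos(sqrt(3)*70^(2/3)*c/35))*exp(-70^(2/3)*c/35)


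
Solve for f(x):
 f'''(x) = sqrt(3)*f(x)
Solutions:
 f(x) = C3*exp(3^(1/6)*x) + (C1*sin(3^(2/3)*x/2) + C2*cos(3^(2/3)*x/2))*exp(-3^(1/6)*x/2)


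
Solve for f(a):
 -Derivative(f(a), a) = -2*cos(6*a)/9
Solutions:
 f(a) = C1 + sin(6*a)/27


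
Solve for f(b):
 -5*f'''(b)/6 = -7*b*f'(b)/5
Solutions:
 f(b) = C1 + Integral(C2*airyai(210^(1/3)*b/5) + C3*airybi(210^(1/3)*b/5), b)


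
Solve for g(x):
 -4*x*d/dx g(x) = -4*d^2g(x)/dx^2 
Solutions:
 g(x) = C1 + C2*erfi(sqrt(2)*x/2)


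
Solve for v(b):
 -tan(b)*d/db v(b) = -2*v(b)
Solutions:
 v(b) = C1*sin(b)^2


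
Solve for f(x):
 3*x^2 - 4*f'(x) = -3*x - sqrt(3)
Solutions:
 f(x) = C1 + x^3/4 + 3*x^2/8 + sqrt(3)*x/4


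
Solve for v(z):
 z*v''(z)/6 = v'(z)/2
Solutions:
 v(z) = C1 + C2*z^4


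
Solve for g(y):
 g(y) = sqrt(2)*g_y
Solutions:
 g(y) = C1*exp(sqrt(2)*y/2)


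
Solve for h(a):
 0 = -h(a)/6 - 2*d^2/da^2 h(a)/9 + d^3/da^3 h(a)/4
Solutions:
 h(a) = C1*exp(a*(-(81*sqrt(7585) + 7073)^(1/3) - 64/(81*sqrt(7585) + 7073)^(1/3) + 16)/54)*sin(sqrt(3)*a*(-(81*sqrt(7585) + 7073)^(1/3) + 64/(81*sqrt(7585) + 7073)^(1/3))/54) + C2*exp(a*(-(81*sqrt(7585) + 7073)^(1/3) - 64/(81*sqrt(7585) + 7073)^(1/3) + 16)/54)*cos(sqrt(3)*a*(-(81*sqrt(7585) + 7073)^(1/3) + 64/(81*sqrt(7585) + 7073)^(1/3))/54) + C3*exp(a*(64/(81*sqrt(7585) + 7073)^(1/3) + 8 + (81*sqrt(7585) + 7073)^(1/3))/27)


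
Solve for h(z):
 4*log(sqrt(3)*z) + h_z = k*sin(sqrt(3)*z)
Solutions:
 h(z) = C1 - sqrt(3)*k*cos(sqrt(3)*z)/3 - 4*z*log(z) - 2*z*log(3) + 4*z


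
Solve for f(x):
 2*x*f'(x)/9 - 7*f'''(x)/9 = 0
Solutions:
 f(x) = C1 + Integral(C2*airyai(2^(1/3)*7^(2/3)*x/7) + C3*airybi(2^(1/3)*7^(2/3)*x/7), x)


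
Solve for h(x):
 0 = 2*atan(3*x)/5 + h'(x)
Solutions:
 h(x) = C1 - 2*x*atan(3*x)/5 + log(9*x^2 + 1)/15


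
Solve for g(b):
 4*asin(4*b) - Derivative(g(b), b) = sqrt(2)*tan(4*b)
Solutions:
 g(b) = C1 + 4*b*asin(4*b) + sqrt(1 - 16*b^2) + sqrt(2)*log(cos(4*b))/4


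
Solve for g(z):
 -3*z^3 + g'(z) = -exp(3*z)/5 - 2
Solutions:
 g(z) = C1 + 3*z^4/4 - 2*z - exp(3*z)/15


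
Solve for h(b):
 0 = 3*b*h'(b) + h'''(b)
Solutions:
 h(b) = C1 + Integral(C2*airyai(-3^(1/3)*b) + C3*airybi(-3^(1/3)*b), b)


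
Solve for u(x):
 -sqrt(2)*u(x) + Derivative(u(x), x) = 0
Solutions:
 u(x) = C1*exp(sqrt(2)*x)


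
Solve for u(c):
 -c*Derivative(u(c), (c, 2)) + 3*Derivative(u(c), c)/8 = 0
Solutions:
 u(c) = C1 + C2*c^(11/8)


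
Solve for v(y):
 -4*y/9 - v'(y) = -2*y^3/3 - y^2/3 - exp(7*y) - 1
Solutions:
 v(y) = C1 + y^4/6 + y^3/9 - 2*y^2/9 + y + exp(7*y)/7


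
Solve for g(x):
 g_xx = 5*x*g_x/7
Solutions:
 g(x) = C1 + C2*erfi(sqrt(70)*x/14)


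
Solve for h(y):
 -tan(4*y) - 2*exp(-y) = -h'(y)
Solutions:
 h(y) = C1 + log(tan(4*y)^2 + 1)/8 - 2*exp(-y)


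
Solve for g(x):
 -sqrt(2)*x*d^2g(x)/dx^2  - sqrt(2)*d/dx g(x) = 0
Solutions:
 g(x) = C1 + C2*log(x)


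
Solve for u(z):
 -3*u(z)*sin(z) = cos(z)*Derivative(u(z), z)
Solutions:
 u(z) = C1*cos(z)^3


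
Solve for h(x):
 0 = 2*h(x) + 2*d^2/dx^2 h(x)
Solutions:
 h(x) = C1*sin(x) + C2*cos(x)


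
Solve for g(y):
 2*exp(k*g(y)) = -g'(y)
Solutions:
 g(y) = Piecewise((log(1/(C1*k + 2*k*y))/k, Ne(k, 0)), (nan, True))
 g(y) = Piecewise((C1 - 2*y, Eq(k, 0)), (nan, True))


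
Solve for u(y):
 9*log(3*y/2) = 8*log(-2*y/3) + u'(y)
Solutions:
 u(y) = C1 + y*log(y) + y*(-17*log(2) - 1 + 17*log(3) - 8*I*pi)


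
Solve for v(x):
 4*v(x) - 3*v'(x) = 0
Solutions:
 v(x) = C1*exp(4*x/3)


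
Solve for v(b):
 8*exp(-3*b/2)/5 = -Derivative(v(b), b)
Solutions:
 v(b) = C1 + 16*exp(-3*b/2)/15


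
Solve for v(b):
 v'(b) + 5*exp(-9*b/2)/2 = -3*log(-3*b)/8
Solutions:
 v(b) = C1 - 3*b*log(-b)/8 + 3*b*(1 - log(3))/8 + 5*exp(-9*b/2)/9


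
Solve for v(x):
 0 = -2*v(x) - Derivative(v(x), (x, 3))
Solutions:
 v(x) = C3*exp(-2^(1/3)*x) + (C1*sin(2^(1/3)*sqrt(3)*x/2) + C2*cos(2^(1/3)*sqrt(3)*x/2))*exp(2^(1/3)*x/2)


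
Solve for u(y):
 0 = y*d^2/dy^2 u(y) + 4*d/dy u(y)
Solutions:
 u(y) = C1 + C2/y^3


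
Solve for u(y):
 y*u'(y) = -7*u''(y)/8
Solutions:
 u(y) = C1 + C2*erf(2*sqrt(7)*y/7)


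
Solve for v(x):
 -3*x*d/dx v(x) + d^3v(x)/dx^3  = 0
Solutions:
 v(x) = C1 + Integral(C2*airyai(3^(1/3)*x) + C3*airybi(3^(1/3)*x), x)


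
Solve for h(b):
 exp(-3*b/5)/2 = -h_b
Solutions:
 h(b) = C1 + 5*exp(-3*b/5)/6


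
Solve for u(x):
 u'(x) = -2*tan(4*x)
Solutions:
 u(x) = C1 + log(cos(4*x))/2


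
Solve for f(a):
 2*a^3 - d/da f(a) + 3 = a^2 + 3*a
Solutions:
 f(a) = C1 + a^4/2 - a^3/3 - 3*a^2/2 + 3*a


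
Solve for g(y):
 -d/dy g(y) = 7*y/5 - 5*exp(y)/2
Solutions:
 g(y) = C1 - 7*y^2/10 + 5*exp(y)/2


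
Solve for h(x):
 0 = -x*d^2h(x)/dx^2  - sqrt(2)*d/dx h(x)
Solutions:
 h(x) = C1 + C2*x^(1 - sqrt(2))


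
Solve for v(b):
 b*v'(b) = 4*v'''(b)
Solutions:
 v(b) = C1 + Integral(C2*airyai(2^(1/3)*b/2) + C3*airybi(2^(1/3)*b/2), b)


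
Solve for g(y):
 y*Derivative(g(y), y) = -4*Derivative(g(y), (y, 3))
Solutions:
 g(y) = C1 + Integral(C2*airyai(-2^(1/3)*y/2) + C3*airybi(-2^(1/3)*y/2), y)


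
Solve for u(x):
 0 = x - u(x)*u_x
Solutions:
 u(x) = -sqrt(C1 + x^2)
 u(x) = sqrt(C1 + x^2)


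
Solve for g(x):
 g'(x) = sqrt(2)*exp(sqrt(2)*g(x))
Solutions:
 g(x) = sqrt(2)*(2*log(-1/(C1 + sqrt(2)*x)) - log(2))/4


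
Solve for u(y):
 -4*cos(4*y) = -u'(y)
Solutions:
 u(y) = C1 + sin(4*y)


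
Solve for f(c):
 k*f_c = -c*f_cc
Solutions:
 f(c) = C1 + c^(1 - re(k))*(C2*sin(log(c)*Abs(im(k))) + C3*cos(log(c)*im(k)))


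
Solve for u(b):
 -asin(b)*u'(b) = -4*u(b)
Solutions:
 u(b) = C1*exp(4*Integral(1/asin(b), b))


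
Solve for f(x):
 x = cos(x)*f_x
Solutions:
 f(x) = C1 + Integral(x/cos(x), x)


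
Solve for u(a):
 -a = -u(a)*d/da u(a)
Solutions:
 u(a) = -sqrt(C1 + a^2)
 u(a) = sqrt(C1 + a^2)


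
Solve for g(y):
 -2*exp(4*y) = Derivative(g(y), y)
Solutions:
 g(y) = C1 - exp(4*y)/2


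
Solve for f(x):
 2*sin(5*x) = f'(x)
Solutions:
 f(x) = C1 - 2*cos(5*x)/5


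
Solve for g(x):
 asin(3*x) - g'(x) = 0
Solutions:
 g(x) = C1 + x*asin(3*x) + sqrt(1 - 9*x^2)/3


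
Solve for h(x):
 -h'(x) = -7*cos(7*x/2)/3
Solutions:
 h(x) = C1 + 2*sin(7*x/2)/3


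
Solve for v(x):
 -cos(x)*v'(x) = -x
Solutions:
 v(x) = C1 + Integral(x/cos(x), x)


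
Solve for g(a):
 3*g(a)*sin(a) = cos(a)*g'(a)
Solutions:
 g(a) = C1/cos(a)^3


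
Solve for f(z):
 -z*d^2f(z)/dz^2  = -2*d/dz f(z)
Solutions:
 f(z) = C1 + C2*z^3


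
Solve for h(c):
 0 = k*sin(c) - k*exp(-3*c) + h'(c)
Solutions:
 h(c) = C1 + k*cos(c) - k*exp(-3*c)/3


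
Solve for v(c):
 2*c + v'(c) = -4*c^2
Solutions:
 v(c) = C1 - 4*c^3/3 - c^2


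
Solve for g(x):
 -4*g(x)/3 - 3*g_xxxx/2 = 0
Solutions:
 g(x) = (C1*sin(2^(1/4)*sqrt(3)*x/3) + C2*cos(2^(1/4)*sqrt(3)*x/3))*exp(-2^(1/4)*sqrt(3)*x/3) + (C3*sin(2^(1/4)*sqrt(3)*x/3) + C4*cos(2^(1/4)*sqrt(3)*x/3))*exp(2^(1/4)*sqrt(3)*x/3)


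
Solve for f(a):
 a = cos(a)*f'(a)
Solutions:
 f(a) = C1 + Integral(a/cos(a), a)


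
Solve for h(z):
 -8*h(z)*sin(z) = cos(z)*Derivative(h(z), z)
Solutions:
 h(z) = C1*cos(z)^8


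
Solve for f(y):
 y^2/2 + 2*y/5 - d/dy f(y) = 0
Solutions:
 f(y) = C1 + y^3/6 + y^2/5


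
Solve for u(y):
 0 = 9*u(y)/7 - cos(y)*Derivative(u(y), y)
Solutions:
 u(y) = C1*(sin(y) + 1)^(9/14)/(sin(y) - 1)^(9/14)


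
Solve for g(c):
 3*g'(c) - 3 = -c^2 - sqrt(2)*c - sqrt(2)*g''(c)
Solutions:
 g(c) = C1 + C2*exp(-3*sqrt(2)*c/2) - c^3/9 - sqrt(2)*c^2/18 + 29*c/27


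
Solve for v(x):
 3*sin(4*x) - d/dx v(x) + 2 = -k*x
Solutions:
 v(x) = C1 + k*x^2/2 + 2*x - 3*cos(4*x)/4


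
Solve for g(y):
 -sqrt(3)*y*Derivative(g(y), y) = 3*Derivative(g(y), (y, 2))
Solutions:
 g(y) = C1 + C2*erf(sqrt(2)*3^(3/4)*y/6)


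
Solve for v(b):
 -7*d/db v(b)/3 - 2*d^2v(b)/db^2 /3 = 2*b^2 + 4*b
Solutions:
 v(b) = C1 + C2*exp(-7*b/2) - 2*b^3/7 - 30*b^2/49 + 120*b/343


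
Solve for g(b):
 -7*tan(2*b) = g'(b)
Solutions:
 g(b) = C1 + 7*log(cos(2*b))/2


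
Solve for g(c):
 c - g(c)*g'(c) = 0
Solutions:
 g(c) = -sqrt(C1 + c^2)
 g(c) = sqrt(C1 + c^2)


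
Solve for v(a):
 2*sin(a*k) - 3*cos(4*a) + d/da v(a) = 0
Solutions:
 v(a) = C1 + 3*sin(4*a)/4 + 2*cos(a*k)/k


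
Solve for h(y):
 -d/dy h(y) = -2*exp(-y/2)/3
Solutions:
 h(y) = C1 - 4*exp(-y/2)/3


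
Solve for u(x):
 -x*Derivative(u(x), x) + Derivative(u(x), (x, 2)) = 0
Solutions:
 u(x) = C1 + C2*erfi(sqrt(2)*x/2)


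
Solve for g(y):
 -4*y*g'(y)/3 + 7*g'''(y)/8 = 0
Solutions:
 g(y) = C1 + Integral(C2*airyai(2*42^(2/3)*y/21) + C3*airybi(2*42^(2/3)*y/21), y)


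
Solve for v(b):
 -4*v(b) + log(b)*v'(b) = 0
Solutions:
 v(b) = C1*exp(4*li(b))


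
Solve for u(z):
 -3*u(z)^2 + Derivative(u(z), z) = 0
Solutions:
 u(z) = -1/(C1 + 3*z)


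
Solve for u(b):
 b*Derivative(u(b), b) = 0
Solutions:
 u(b) = C1


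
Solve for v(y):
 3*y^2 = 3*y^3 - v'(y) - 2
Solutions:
 v(y) = C1 + 3*y^4/4 - y^3 - 2*y


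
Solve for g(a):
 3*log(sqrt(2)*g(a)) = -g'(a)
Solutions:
 2*Integral(1/(2*log(_y) + log(2)), (_y, g(a)))/3 = C1 - a


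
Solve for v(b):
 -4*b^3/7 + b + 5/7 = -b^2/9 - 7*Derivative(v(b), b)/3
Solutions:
 v(b) = C1 + 3*b^4/49 - b^3/63 - 3*b^2/14 - 15*b/49


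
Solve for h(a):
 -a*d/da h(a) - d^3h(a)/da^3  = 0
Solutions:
 h(a) = C1 + Integral(C2*airyai(-a) + C3*airybi(-a), a)


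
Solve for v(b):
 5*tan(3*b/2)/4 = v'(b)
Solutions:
 v(b) = C1 - 5*log(cos(3*b/2))/6


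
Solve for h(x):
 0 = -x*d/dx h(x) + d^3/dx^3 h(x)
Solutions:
 h(x) = C1 + Integral(C2*airyai(x) + C3*airybi(x), x)


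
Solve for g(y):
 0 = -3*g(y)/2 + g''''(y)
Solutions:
 g(y) = C1*exp(-2^(3/4)*3^(1/4)*y/2) + C2*exp(2^(3/4)*3^(1/4)*y/2) + C3*sin(2^(3/4)*3^(1/4)*y/2) + C4*cos(2^(3/4)*3^(1/4)*y/2)


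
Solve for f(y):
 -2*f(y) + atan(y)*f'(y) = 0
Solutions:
 f(y) = C1*exp(2*Integral(1/atan(y), y))


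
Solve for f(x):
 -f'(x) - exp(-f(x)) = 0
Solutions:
 f(x) = log(C1 - x)


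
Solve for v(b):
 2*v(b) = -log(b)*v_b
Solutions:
 v(b) = C1*exp(-2*li(b))


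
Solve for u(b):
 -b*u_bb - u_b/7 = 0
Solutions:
 u(b) = C1 + C2*b^(6/7)


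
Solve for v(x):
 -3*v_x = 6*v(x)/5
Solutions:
 v(x) = C1*exp(-2*x/5)


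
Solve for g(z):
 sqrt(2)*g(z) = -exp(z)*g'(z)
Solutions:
 g(z) = C1*exp(sqrt(2)*exp(-z))


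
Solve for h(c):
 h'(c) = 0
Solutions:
 h(c) = C1


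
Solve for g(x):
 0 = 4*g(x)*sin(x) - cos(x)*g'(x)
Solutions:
 g(x) = C1/cos(x)^4


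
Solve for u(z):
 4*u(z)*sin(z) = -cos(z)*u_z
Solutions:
 u(z) = C1*cos(z)^4


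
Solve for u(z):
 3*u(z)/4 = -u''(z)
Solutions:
 u(z) = C1*sin(sqrt(3)*z/2) + C2*cos(sqrt(3)*z/2)


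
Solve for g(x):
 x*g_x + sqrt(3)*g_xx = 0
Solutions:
 g(x) = C1 + C2*erf(sqrt(2)*3^(3/4)*x/6)


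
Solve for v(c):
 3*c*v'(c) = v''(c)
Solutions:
 v(c) = C1 + C2*erfi(sqrt(6)*c/2)


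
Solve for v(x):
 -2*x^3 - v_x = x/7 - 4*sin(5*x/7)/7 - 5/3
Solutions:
 v(x) = C1 - x^4/2 - x^2/14 + 5*x/3 - 4*cos(5*x/7)/5


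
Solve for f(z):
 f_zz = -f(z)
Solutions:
 f(z) = C1*sin(z) + C2*cos(z)


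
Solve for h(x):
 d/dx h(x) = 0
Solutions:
 h(x) = C1


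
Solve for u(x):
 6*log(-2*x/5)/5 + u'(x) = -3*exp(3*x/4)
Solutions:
 u(x) = C1 - 6*x*log(-x)/5 + 6*x*(-log(2) + 1 + log(5))/5 - 4*exp(3*x/4)


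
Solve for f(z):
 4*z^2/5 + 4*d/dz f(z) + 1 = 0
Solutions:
 f(z) = C1 - z^3/15 - z/4


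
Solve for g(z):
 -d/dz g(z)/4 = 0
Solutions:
 g(z) = C1


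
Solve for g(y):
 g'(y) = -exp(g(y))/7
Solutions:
 g(y) = log(1/(C1 + y)) + log(7)


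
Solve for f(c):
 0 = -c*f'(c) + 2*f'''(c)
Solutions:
 f(c) = C1 + Integral(C2*airyai(2^(2/3)*c/2) + C3*airybi(2^(2/3)*c/2), c)


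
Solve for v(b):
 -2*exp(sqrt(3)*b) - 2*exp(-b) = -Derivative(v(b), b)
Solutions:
 v(b) = C1 + 2*sqrt(3)*exp(sqrt(3)*b)/3 - 2*exp(-b)


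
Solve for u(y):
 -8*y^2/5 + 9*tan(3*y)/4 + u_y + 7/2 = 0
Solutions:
 u(y) = C1 + 8*y^3/15 - 7*y/2 + 3*log(cos(3*y))/4


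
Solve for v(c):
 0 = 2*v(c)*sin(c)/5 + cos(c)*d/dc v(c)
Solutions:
 v(c) = C1*cos(c)^(2/5)


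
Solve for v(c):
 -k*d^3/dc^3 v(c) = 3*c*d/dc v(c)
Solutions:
 v(c) = C1 + Integral(C2*airyai(3^(1/3)*c*(-1/k)^(1/3)) + C3*airybi(3^(1/3)*c*(-1/k)^(1/3)), c)


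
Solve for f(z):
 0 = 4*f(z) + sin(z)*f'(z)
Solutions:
 f(z) = C1*(cos(z)^2 + 2*cos(z) + 1)/(cos(z)^2 - 2*cos(z) + 1)


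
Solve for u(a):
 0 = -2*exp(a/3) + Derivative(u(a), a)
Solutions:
 u(a) = C1 + 6*exp(a/3)


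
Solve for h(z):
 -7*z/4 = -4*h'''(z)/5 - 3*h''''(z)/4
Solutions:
 h(z) = C1 + C2*z + C3*z^2 + C4*exp(-16*z/15) + 35*z^4/384 - 175*z^3/512


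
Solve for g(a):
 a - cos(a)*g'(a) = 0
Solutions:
 g(a) = C1 + Integral(a/cos(a), a)


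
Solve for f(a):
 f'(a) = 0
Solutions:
 f(a) = C1


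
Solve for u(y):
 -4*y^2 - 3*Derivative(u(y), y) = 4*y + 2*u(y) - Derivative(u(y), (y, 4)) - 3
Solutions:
 u(y) = -2*y^2 + 4*y + (C1/sqrt(exp(sqrt(5)*y)) + C2*sqrt(exp(sqrt(5)*y)))*exp(y/2) + (C3*sin(sqrt(7)*y/2) + C4*cos(sqrt(7)*y/2))*exp(-y/2) - 9/2


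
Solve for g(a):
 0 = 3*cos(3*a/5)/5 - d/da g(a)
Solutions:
 g(a) = C1 + sin(3*a/5)


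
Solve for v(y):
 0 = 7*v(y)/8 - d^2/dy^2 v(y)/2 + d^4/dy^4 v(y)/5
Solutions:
 v(y) = (C1*sin(70^(1/4)*y*sin(atan(3*sqrt(5)/5)/2)/2) + C2*cos(70^(1/4)*y*sin(atan(3*sqrt(5)/5)/2)/2))*exp(-70^(1/4)*y*cos(atan(3*sqrt(5)/5)/2)/2) + (C3*sin(70^(1/4)*y*sin(atan(3*sqrt(5)/5)/2)/2) + C4*cos(70^(1/4)*y*sin(atan(3*sqrt(5)/5)/2)/2))*exp(70^(1/4)*y*cos(atan(3*sqrt(5)/5)/2)/2)


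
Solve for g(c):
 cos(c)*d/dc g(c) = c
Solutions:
 g(c) = C1 + Integral(c/cos(c), c)


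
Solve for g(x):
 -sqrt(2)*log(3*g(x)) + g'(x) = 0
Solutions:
 -sqrt(2)*Integral(1/(log(_y) + log(3)), (_y, g(x)))/2 = C1 - x


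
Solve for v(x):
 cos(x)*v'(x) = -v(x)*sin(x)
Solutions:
 v(x) = C1*cos(x)


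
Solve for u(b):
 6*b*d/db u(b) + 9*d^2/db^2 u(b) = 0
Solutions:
 u(b) = C1 + C2*erf(sqrt(3)*b/3)


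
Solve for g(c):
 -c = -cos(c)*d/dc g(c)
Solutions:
 g(c) = C1 + Integral(c/cos(c), c)


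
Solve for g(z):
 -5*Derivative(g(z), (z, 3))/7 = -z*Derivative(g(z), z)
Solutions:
 g(z) = C1 + Integral(C2*airyai(5^(2/3)*7^(1/3)*z/5) + C3*airybi(5^(2/3)*7^(1/3)*z/5), z)


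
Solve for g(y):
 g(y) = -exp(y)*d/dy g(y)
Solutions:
 g(y) = C1*exp(exp(-y))


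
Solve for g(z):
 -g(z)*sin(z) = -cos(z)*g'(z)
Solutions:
 g(z) = C1/cos(z)


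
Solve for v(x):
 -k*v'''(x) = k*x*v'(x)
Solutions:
 v(x) = C1 + Integral(C2*airyai(-x) + C3*airybi(-x), x)


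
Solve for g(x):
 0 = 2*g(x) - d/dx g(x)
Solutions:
 g(x) = C1*exp(2*x)


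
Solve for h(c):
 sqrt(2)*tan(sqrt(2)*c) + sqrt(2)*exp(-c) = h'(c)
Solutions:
 h(c) = C1 + log(tan(sqrt(2)*c)^2 + 1)/2 - sqrt(2)*exp(-c)


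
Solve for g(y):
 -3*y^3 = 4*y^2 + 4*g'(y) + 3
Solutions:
 g(y) = C1 - 3*y^4/16 - y^3/3 - 3*y/4


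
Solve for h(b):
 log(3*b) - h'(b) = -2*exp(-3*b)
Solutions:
 h(b) = C1 + b*log(b) + b*(-1 + log(3)) - 2*exp(-3*b)/3


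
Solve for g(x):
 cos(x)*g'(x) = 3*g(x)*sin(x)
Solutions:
 g(x) = C1/cos(x)^3


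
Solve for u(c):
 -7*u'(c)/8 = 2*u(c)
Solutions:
 u(c) = C1*exp(-16*c/7)


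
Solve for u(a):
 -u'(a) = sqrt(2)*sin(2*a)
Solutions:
 u(a) = C1 + sqrt(2)*cos(2*a)/2


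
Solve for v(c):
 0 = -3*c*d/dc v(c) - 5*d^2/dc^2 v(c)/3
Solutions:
 v(c) = C1 + C2*erf(3*sqrt(10)*c/10)


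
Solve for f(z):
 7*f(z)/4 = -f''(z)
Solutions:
 f(z) = C1*sin(sqrt(7)*z/2) + C2*cos(sqrt(7)*z/2)


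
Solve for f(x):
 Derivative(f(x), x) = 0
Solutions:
 f(x) = C1


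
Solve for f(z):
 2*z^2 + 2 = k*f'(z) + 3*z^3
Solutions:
 f(z) = C1 - 3*z^4/(4*k) + 2*z^3/(3*k) + 2*z/k


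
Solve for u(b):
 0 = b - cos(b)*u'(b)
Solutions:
 u(b) = C1 + Integral(b/cos(b), b)


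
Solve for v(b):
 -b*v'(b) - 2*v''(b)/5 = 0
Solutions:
 v(b) = C1 + C2*erf(sqrt(5)*b/2)


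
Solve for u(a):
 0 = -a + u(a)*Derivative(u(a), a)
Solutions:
 u(a) = -sqrt(C1 + a^2)
 u(a) = sqrt(C1 + a^2)


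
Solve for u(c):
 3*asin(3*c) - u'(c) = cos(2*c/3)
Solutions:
 u(c) = C1 + 3*c*asin(3*c) + sqrt(1 - 9*c^2) - 3*sin(2*c/3)/2


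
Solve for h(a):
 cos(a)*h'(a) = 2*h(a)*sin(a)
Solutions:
 h(a) = C1/cos(a)^2


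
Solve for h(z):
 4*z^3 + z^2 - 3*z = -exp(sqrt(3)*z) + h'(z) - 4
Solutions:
 h(z) = C1 + z^4 + z^3/3 - 3*z^2/2 + 4*z + sqrt(3)*exp(sqrt(3)*z)/3


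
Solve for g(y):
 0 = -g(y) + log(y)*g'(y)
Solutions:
 g(y) = C1*exp(li(y))


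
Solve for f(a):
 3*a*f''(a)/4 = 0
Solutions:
 f(a) = C1 + C2*a


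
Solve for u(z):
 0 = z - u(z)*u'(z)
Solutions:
 u(z) = -sqrt(C1 + z^2)
 u(z) = sqrt(C1 + z^2)


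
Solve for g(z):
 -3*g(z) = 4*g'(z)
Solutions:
 g(z) = C1*exp(-3*z/4)


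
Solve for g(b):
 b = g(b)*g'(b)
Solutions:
 g(b) = -sqrt(C1 + b^2)
 g(b) = sqrt(C1 + b^2)


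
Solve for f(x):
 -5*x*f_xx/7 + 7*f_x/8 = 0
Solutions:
 f(x) = C1 + C2*x^(89/40)


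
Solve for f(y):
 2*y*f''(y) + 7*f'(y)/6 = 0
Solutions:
 f(y) = C1 + C2*y^(5/12)


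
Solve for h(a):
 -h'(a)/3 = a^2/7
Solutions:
 h(a) = C1 - a^3/7


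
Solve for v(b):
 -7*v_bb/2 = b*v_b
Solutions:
 v(b) = C1 + C2*erf(sqrt(7)*b/7)


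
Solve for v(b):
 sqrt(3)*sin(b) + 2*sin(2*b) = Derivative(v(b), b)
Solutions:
 v(b) = C1 + 2*sin(b)^2 - sqrt(3)*cos(b)


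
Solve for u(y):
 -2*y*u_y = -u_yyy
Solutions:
 u(y) = C1 + Integral(C2*airyai(2^(1/3)*y) + C3*airybi(2^(1/3)*y), y)


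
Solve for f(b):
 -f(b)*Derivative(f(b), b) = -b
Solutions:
 f(b) = -sqrt(C1 + b^2)
 f(b) = sqrt(C1 + b^2)


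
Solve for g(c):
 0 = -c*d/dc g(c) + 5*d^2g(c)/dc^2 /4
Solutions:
 g(c) = C1 + C2*erfi(sqrt(10)*c/5)


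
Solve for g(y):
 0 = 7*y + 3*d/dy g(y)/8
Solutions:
 g(y) = C1 - 28*y^2/3


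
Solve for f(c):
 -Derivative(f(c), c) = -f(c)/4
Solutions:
 f(c) = C1*exp(c/4)


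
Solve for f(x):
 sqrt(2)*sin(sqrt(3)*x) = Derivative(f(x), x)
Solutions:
 f(x) = C1 - sqrt(6)*cos(sqrt(3)*x)/3


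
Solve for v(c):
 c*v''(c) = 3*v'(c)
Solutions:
 v(c) = C1 + C2*c^4


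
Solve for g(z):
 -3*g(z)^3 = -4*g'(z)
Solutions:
 g(z) = -sqrt(2)*sqrt(-1/(C1 + 3*z))
 g(z) = sqrt(2)*sqrt(-1/(C1 + 3*z))


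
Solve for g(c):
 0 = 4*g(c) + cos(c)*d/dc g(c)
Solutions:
 g(c) = C1*(sin(c)^2 - 2*sin(c) + 1)/(sin(c)^2 + 2*sin(c) + 1)


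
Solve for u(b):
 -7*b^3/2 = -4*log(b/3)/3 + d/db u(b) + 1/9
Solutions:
 u(b) = C1 - 7*b^4/8 + 4*b*log(b)/3 - 4*b*log(3)/3 - 13*b/9


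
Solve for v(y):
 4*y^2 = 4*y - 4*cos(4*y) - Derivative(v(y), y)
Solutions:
 v(y) = C1 - 4*y^3/3 + 2*y^2 - sin(4*y)


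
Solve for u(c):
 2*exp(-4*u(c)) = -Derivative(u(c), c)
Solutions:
 u(c) = log(-I*(C1 - 8*c)^(1/4))
 u(c) = log(I*(C1 - 8*c)^(1/4))
 u(c) = log(-(C1 - 8*c)^(1/4))
 u(c) = log(C1 - 8*c)/4


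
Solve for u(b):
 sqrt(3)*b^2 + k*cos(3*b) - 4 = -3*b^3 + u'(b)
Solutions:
 u(b) = C1 + 3*b^4/4 + sqrt(3)*b^3/3 - 4*b + k*sin(3*b)/3


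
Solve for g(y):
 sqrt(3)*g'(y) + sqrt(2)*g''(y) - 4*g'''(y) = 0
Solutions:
 g(y) = C1 + C2*exp(sqrt(2)*y*(1 - sqrt(1 + 8*sqrt(3)))/8) + C3*exp(sqrt(2)*y*(1 + sqrt(1 + 8*sqrt(3)))/8)


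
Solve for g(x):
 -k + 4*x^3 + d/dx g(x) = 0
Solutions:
 g(x) = C1 + k*x - x^4


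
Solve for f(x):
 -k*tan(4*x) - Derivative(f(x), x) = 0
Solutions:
 f(x) = C1 + k*log(cos(4*x))/4


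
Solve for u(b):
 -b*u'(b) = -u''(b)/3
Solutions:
 u(b) = C1 + C2*erfi(sqrt(6)*b/2)


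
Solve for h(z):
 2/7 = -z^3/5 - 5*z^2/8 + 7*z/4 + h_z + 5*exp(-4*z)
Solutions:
 h(z) = C1 + z^4/20 + 5*z^3/24 - 7*z^2/8 + 2*z/7 + 5*exp(-4*z)/4


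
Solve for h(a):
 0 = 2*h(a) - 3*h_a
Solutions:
 h(a) = C1*exp(2*a/3)


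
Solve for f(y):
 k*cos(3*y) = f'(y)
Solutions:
 f(y) = C1 + k*sin(3*y)/3


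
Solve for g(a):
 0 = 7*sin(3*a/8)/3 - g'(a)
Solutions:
 g(a) = C1 - 56*cos(3*a/8)/9


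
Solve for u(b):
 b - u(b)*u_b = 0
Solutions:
 u(b) = -sqrt(C1 + b^2)
 u(b) = sqrt(C1 + b^2)


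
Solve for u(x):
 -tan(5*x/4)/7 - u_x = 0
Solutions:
 u(x) = C1 + 4*log(cos(5*x/4))/35


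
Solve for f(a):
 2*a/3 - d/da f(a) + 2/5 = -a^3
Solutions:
 f(a) = C1 + a^4/4 + a^2/3 + 2*a/5


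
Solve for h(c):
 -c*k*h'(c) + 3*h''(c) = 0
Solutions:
 h(c) = Piecewise((-sqrt(6)*sqrt(pi)*C1*erf(sqrt(6)*c*sqrt(-k)/6)/(2*sqrt(-k)) - C2, (k > 0) | (k < 0)), (-C1*c - C2, True))


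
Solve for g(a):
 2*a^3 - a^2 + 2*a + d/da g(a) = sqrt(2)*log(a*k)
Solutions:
 g(a) = C1 - a^4/2 + a^3/3 - a^2 + sqrt(2)*a*log(a*k) - sqrt(2)*a


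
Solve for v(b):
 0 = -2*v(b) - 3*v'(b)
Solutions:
 v(b) = C1*exp(-2*b/3)


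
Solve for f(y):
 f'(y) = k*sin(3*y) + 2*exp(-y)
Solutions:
 f(y) = C1 - k*cos(3*y)/3 - 2*exp(-y)


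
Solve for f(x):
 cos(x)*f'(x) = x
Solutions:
 f(x) = C1 + Integral(x/cos(x), x)


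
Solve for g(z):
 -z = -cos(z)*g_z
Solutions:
 g(z) = C1 + Integral(z/cos(z), z)


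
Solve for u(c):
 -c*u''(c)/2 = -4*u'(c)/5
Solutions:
 u(c) = C1 + C2*c^(13/5)


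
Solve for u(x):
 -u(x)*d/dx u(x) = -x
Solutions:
 u(x) = -sqrt(C1 + x^2)
 u(x) = sqrt(C1 + x^2)


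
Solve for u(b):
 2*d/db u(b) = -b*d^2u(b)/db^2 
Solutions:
 u(b) = C1 + C2/b


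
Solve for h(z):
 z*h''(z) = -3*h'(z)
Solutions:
 h(z) = C1 + C2/z^2


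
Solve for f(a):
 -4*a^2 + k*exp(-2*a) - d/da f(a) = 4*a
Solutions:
 f(a) = C1 - 4*a^3/3 - 2*a^2 - k*exp(-2*a)/2


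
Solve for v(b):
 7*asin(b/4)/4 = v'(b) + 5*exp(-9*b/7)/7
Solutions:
 v(b) = C1 + 7*b*asin(b/4)/4 + 7*sqrt(16 - b^2)/4 + 5*exp(-9*b/7)/9


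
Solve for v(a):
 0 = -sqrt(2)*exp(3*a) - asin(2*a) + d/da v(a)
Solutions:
 v(a) = C1 + a*asin(2*a) + sqrt(1 - 4*a^2)/2 + sqrt(2)*exp(3*a)/3


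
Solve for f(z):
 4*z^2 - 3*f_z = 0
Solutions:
 f(z) = C1 + 4*z^3/9


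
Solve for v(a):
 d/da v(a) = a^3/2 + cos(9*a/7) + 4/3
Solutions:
 v(a) = C1 + a^4/8 + 4*a/3 + 7*sin(9*a/7)/9


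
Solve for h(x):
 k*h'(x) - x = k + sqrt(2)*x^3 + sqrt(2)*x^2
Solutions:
 h(x) = C1 + x + sqrt(2)*x^4/(4*k) + sqrt(2)*x^3/(3*k) + x^2/(2*k)


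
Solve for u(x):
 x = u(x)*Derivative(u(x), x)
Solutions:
 u(x) = -sqrt(C1 + x^2)
 u(x) = sqrt(C1 + x^2)


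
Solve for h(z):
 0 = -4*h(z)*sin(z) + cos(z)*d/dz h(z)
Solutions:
 h(z) = C1/cos(z)^4


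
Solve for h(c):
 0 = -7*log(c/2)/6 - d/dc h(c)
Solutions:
 h(c) = C1 - 7*c*log(c)/6 + 7*c*log(2)/6 + 7*c/6


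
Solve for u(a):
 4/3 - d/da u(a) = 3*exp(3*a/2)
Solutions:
 u(a) = C1 + 4*a/3 - 2*exp(3*a/2)


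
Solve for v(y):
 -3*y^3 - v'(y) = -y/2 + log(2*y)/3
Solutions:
 v(y) = C1 - 3*y^4/4 + y^2/4 - y*log(y)/3 - y*log(2)/3 + y/3


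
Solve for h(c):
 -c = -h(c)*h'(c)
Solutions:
 h(c) = -sqrt(C1 + c^2)
 h(c) = sqrt(C1 + c^2)


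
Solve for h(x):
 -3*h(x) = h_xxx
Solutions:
 h(x) = C3*exp(-3^(1/3)*x) + (C1*sin(3^(5/6)*x/2) + C2*cos(3^(5/6)*x/2))*exp(3^(1/3)*x/2)


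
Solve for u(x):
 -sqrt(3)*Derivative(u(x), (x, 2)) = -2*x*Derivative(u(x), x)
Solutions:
 u(x) = C1 + C2*erfi(3^(3/4)*x/3)


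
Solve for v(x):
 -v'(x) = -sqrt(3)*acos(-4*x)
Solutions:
 v(x) = C1 + sqrt(3)*(x*acos(-4*x) + sqrt(1 - 16*x^2)/4)


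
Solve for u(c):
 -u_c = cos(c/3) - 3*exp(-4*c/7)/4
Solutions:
 u(c) = C1 - 3*sin(c/3) - 21*exp(-4*c/7)/16


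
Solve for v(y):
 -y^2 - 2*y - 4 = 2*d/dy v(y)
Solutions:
 v(y) = C1 - y^3/6 - y^2/2 - 2*y


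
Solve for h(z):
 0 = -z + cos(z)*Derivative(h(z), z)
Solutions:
 h(z) = C1 + Integral(z/cos(z), z)


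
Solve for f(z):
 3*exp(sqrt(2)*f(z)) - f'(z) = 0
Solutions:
 f(z) = sqrt(2)*(2*log(-1/(C1 + 3*z)) - log(2))/4


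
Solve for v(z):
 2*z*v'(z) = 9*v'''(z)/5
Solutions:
 v(z) = C1 + Integral(C2*airyai(30^(1/3)*z/3) + C3*airybi(30^(1/3)*z/3), z)


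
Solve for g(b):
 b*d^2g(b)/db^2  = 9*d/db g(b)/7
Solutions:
 g(b) = C1 + C2*b^(16/7)


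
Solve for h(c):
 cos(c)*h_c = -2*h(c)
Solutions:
 h(c) = C1*(sin(c) - 1)/(sin(c) + 1)


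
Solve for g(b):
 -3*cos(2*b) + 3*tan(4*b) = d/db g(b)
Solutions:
 g(b) = C1 - 3*log(cos(4*b))/4 - 3*sin(2*b)/2


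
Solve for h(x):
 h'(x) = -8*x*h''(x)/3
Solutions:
 h(x) = C1 + C2*x^(5/8)


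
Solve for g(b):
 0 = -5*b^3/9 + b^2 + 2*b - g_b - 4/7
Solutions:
 g(b) = C1 - 5*b^4/36 + b^3/3 + b^2 - 4*b/7


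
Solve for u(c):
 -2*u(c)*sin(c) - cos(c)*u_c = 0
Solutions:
 u(c) = C1*cos(c)^2


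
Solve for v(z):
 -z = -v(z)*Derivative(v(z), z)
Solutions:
 v(z) = -sqrt(C1 + z^2)
 v(z) = sqrt(C1 + z^2)


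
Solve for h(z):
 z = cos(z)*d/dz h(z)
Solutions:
 h(z) = C1 + Integral(z/cos(z), z)


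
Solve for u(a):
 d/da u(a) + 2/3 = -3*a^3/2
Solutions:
 u(a) = C1 - 3*a^4/8 - 2*a/3


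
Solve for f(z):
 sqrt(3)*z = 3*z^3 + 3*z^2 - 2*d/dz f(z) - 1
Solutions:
 f(z) = C1 + 3*z^4/8 + z^3/2 - sqrt(3)*z^2/4 - z/2


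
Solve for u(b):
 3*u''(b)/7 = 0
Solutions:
 u(b) = C1 + C2*b


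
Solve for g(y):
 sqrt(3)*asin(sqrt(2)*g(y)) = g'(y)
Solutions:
 Integral(1/asin(sqrt(2)*_y), (_y, g(y))) = C1 + sqrt(3)*y


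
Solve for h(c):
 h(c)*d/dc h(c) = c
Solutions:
 h(c) = -sqrt(C1 + c^2)
 h(c) = sqrt(C1 + c^2)


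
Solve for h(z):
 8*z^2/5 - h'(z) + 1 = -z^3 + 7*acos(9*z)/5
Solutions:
 h(z) = C1 + z^4/4 + 8*z^3/15 - 7*z*acos(9*z)/5 + z + 7*sqrt(1 - 81*z^2)/45


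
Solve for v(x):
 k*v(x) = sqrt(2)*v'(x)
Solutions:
 v(x) = C1*exp(sqrt(2)*k*x/2)


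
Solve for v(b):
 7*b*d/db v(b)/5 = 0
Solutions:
 v(b) = C1


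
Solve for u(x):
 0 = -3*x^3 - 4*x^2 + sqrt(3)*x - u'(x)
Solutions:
 u(x) = C1 - 3*x^4/4 - 4*x^3/3 + sqrt(3)*x^2/2


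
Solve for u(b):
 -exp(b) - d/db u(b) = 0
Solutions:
 u(b) = C1 - exp(b)


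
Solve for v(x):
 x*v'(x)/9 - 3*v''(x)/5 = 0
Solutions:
 v(x) = C1 + C2*erfi(sqrt(30)*x/18)


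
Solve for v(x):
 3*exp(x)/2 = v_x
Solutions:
 v(x) = C1 + 3*exp(x)/2


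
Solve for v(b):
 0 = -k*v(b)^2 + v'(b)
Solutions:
 v(b) = -1/(C1 + b*k)


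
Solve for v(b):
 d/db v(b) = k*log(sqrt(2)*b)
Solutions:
 v(b) = C1 + b*k*log(b) - b*k + b*k*log(2)/2


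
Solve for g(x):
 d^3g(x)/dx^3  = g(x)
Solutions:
 g(x) = C3*exp(x) + (C1*sin(sqrt(3)*x/2) + C2*cos(sqrt(3)*x/2))*exp(-x/2)


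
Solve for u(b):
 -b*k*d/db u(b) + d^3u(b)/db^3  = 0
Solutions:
 u(b) = C1 + Integral(C2*airyai(b*k^(1/3)) + C3*airybi(b*k^(1/3)), b)


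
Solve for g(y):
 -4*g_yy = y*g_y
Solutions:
 g(y) = C1 + C2*erf(sqrt(2)*y/4)


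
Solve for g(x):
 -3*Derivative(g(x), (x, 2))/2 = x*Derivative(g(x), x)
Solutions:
 g(x) = C1 + C2*erf(sqrt(3)*x/3)
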